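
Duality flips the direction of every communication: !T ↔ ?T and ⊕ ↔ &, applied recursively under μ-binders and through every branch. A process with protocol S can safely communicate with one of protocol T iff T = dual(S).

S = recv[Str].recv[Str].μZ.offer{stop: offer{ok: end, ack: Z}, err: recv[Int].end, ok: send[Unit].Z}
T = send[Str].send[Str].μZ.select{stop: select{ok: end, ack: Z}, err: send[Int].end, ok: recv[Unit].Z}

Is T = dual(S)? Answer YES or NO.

recv[Str] | send[Str]  match
  recv[Str] | send[Str]  match
    μZ | μZ  match (μ self-dual)
      offer{stop,err,ok} | select{stop,err,ok}  match label sets agree
        case stop:
          offer{ok,ack} | select{ok,ack}  match label sets agree
            case ok:
              end | end  match
            case ack:
              Z | Z  match
        case err:
          recv[Int] | send[Int]  match
            end | end  match
        case ok:
          send[Unit] | recv[Unit]  match
            Z | Z  match

YES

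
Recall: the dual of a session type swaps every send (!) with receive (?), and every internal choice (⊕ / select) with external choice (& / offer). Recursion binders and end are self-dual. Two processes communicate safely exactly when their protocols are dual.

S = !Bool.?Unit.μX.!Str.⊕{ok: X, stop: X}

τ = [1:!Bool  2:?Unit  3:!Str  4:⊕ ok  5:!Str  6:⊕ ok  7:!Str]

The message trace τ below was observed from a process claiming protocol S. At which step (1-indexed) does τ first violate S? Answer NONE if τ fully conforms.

@1 !Bool  ✓  state: ?Unit.μX.…
@2 ?Unit  ✓  state: μX.…
@3 !Str  ✓  state: ⊕{ok: μX.…, stop: μX.…}
@4 ⊕ ok  ✓  state: μX.…
@5 !Str  ✓  state: ⊕{ok: μX.…, stop: μX.…}
@6 ⊕ ok  ✓  state: μX.…
@7 !Str  ✓  state: ⊕{ok: μX.…, stop: μX.…}
trace exhausted — no violation

NONE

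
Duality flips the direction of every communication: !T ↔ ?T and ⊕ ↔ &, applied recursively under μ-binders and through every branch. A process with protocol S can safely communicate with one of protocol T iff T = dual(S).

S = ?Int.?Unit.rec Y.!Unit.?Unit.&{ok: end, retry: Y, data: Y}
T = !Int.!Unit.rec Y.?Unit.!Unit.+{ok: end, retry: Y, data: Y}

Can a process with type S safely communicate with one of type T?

YES

?Int vs !Int  ok
  ?Unit vs !Unit  ok
    rec Y vs rec Y  ok (rec unchanged)
      !Unit vs ?Unit  ok
        ?Unit vs !Unit  ok
          &{ok,retry,data} vs +{ok,retry,data}  ok label sets agree
            • ok:
              end vs end  ok
            • retry:
              Y vs Y  ok
            • data:
              Y vs Y  ok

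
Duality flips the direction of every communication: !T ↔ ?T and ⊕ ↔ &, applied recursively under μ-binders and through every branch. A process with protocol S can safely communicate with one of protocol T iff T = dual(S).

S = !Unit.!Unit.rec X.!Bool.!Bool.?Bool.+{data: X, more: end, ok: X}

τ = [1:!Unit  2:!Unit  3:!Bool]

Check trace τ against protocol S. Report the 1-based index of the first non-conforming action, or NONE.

@1 !Unit  match  residual = !Unit.rec X.…
@2 !Unit  match  residual = rec X.…
@3 !Bool  match  residual = !Bool.?Bool.+{data: rec X.…, more: end, ok: rec X.…}
trace exhausted — no violation

NONE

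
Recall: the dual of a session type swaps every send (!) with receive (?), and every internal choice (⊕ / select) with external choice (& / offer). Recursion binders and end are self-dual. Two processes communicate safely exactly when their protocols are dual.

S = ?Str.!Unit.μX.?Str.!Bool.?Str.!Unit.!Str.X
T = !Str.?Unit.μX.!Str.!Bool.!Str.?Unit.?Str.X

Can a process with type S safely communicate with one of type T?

?Str vs !Str  ✓
  !Unit vs ?Unit  ✓
    μX vs μX  ✓ (rec unchanged)
      ?Str vs !Str  ✓
        !Bool vs !Bool  ✗ same direction on both sides — not dual

NO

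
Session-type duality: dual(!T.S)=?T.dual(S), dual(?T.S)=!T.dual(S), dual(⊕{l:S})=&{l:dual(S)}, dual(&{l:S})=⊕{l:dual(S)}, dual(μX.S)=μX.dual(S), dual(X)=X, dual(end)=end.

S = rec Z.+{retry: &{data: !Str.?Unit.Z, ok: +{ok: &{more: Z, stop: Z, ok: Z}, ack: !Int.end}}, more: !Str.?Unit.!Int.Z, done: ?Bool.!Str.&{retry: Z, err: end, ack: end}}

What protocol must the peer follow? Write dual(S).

rec Z.&{retry: +{data: ?Str.!Unit.Z, ok: &{ok: +{more: Z, stop: Z, ok: Z}, ack: ?Int.end}}, more: ?Str.!Unit.?Int.Z, done: !Bool.?Str.+{retry: Z, err: end, ack: end}}

rec Z = rec Z  (rec unchanged)
  +{retry,more,done} = &{retry,more,done}  (select→offer)
    case retry:
      &{data,ok} = +{data,ok}  (offer→select)
        case data:
          !Str = ?Str
            ?Unit = !Unit
              Z ↦ Z
        case ok:
          +{ok,ack} = &{ok,ack}  (select→offer)
            case ok:
              &{more,stop,ok} = +{more,stop,ok}  (offer→select)
                case more:
                  Z ↦ Z
                case stop:
                  Z ↦ Z
                case ok:
                  Z ↦ Z
            case ack:
              !Int = ?Int
                end ↦ end
    case more:
      !Str = ?Str
        ?Unit = !Unit
          !Int = ?Int
            Z ↦ Z
    case done:
      ?Bool = !Bool
        !Str = ?Str
          &{retry,err,ack} = +{retry,err,ack}  (offer→select)
            case retry:
              Z ↦ Z
            case err:
              end ↦ end
            case ack:
              end ↦ end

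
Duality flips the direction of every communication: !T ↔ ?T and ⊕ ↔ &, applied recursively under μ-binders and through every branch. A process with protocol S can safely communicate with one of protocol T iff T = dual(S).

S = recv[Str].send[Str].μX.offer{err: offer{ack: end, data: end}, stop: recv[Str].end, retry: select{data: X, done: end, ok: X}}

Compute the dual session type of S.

send[Str].recv[Str].μX.select{err: select{ack: end, data: end}, stop: send[Str].end, retry: offer{data: X, done: end, ok: X}}

recv[Str] → send[Str]
  send[Str] → recv[Str]
    μX → μX  (rec unchanged)
      offer{err,stop,retry} → select{err,stop,retry}  (external→internal)
        case err:
          offer{ack,data} → select{ack,data}  (external→internal)
            case ack:
              end ↦ end
            case data:
              end ↦ end
        case stop:
          recv[Str] → send[Str]
            end ↦ end
        case retry:
          select{data,done,ok} → offer{data,done,ok}  (select→offer)
            case data:
              X ↦ X
            case done:
              end ↦ end
            case ok:
              X ↦ X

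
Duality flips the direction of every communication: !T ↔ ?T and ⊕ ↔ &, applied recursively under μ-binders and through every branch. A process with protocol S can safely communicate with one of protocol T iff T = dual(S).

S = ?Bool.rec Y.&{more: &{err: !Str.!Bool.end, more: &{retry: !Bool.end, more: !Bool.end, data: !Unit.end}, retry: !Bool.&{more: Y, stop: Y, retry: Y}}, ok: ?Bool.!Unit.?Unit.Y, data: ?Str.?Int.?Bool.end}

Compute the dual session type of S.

?Bool ↦ !Bool
  rec Y ↦ rec Y  (μ self-dual)
    &{more,ok,data} ↦ +{more,ok,data}  (external→internal)
      case more:
        &{err,more,retry} ↦ +{err,more,retry}  (external→internal)
          case err:
            !Str ↦ ?Str
              !Bool ↦ ?Bool
                dual(end) = end
          case more:
            &{retry,more,data} ↦ +{retry,more,data}  (external→internal)
              case retry:
                !Bool ↦ ?Bool
                  dual(end) = end
              case more:
                !Bool ↦ ?Bool
                  dual(end) = end
              case data:
                !Unit ↦ ?Unit
                  dual(end) = end
          case retry:
            !Bool ↦ ?Bool
              &{more,stop,retry} ↦ +{more,stop,retry}  (external→internal)
                case more:
                  dual(Y) = Y
                case stop:
                  dual(Y) = Y
                case retry:
                  dual(Y) = Y
      case ok:
        ?Bool ↦ !Bool
          !Unit ↦ ?Unit
            ?Unit ↦ !Unit
              dual(Y) = Y
      case data:
        ?Str ↦ !Str
          ?Int ↦ !Int
            ?Bool ↦ !Bool
              dual(end) = end

!Bool.rec Y.+{more: +{err: ?Str.?Bool.end, more: +{retry: ?Bool.end, more: ?Bool.end, data: ?Unit.end}, retry: ?Bool.+{more: Y, stop: Y, retry: Y}}, ok: !Bool.?Unit.!Unit.Y, data: !Str.!Int.!Bool.end}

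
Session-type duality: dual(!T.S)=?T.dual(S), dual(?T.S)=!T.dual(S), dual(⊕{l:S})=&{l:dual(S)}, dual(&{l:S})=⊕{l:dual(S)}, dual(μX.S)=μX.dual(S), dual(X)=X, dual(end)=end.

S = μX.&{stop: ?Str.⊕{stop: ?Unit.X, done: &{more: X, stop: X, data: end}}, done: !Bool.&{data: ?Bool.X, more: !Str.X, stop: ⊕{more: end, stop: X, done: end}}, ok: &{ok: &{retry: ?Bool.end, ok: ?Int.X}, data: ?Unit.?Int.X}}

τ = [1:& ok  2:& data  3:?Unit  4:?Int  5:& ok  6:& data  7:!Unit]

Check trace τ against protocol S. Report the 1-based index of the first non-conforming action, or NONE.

7

step 1: & ok  ✓  cont: &{ok: &{retry: ?Bool.end, ok: ?Int.μX.…}, data: ?Unit.?Int.μX.…}
step 2: & data  ✓  cont: ?Unit.?Int.μX.…
step 3: ?Unit  ✓  cont: ?Int.μX.…
step 4: ?Int  ✓  cont: μX.…
step 5: & ok  ✓  cont: &{ok: &{retry: ?Bool.end, ok: ?Int.μX.…}, data: ?Unit.?Int.μX.…}
step 6: & data  ✓  cont: ?Unit.?Int.μX.…
step 7: got !Unit, protocol expects ?Unit  ✗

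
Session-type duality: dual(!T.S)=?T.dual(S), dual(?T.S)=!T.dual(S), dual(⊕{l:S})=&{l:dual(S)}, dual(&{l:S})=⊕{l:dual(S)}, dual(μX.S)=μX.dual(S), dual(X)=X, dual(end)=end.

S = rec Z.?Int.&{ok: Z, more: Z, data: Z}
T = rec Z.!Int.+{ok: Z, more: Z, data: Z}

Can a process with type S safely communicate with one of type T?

rec Z | rec Z  ok (rec unchanged)
  ?Int | !Int  ok
    &{ok,more,data} | +{ok,more,data}  ok same labels
      [ok]
        Z | Z  ok
      [more]
        Z | Z  ok
      [data]
        Z | Z  ok

YES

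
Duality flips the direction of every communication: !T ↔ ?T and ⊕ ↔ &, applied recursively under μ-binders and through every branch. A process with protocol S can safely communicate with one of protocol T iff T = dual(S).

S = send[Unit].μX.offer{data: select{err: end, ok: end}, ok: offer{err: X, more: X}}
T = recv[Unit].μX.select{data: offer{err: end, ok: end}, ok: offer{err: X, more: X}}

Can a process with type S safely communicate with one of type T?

NO

send[Unit] ‖ recv[Unit]  ok
  μX ‖ μX  ok (rec unchanged)
    offer{data,ok} ‖ select{data,ok}  ok same labels
      [data]
        select{err,ok} ‖ offer{err,ok}  ok same labels
          [err]
            end ‖ end  ok
          [ok]
            end ‖ end  ok
      [ok]
        offer{err,more} ‖ offer{err,more}  ✗ choice polarity not flipped — not dual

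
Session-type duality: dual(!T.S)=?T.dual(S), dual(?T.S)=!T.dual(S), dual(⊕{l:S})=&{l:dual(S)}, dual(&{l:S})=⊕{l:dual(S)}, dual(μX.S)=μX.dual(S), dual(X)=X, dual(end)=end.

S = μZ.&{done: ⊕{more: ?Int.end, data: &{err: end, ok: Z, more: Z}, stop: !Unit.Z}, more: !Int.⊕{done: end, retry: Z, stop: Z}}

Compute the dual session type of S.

μZ → μZ  (binder kept)
  &{done,more} → ⊕{done,more}  (external→internal)
    [done]
      ⊕{more,data,stop} → &{more,data,stop}  (⊕→&)
        [more]
          ?Int → !Int
            end ↦ end
        [data]
          &{err,ok,more} → ⊕{err,ok,more}  (external→internal)
            [err]
              end ↦ end
            [ok]
              Z ↦ Z
            [more]
              Z ↦ Z
        [stop]
          !Unit → ?Unit
            Z ↦ Z
    [more]
      !Int → ?Int
        ⊕{done,retry,stop} → &{done,retry,stop}  (⊕→&)
          [done]
            end ↦ end
          [retry]
            Z ↦ Z
          [stop]
            Z ↦ Z

μZ.⊕{done: &{more: !Int.end, data: ⊕{err: end, ok: Z, more: Z}, stop: ?Unit.Z}, more: ?Int.&{done: end, retry: Z, stop: Z}}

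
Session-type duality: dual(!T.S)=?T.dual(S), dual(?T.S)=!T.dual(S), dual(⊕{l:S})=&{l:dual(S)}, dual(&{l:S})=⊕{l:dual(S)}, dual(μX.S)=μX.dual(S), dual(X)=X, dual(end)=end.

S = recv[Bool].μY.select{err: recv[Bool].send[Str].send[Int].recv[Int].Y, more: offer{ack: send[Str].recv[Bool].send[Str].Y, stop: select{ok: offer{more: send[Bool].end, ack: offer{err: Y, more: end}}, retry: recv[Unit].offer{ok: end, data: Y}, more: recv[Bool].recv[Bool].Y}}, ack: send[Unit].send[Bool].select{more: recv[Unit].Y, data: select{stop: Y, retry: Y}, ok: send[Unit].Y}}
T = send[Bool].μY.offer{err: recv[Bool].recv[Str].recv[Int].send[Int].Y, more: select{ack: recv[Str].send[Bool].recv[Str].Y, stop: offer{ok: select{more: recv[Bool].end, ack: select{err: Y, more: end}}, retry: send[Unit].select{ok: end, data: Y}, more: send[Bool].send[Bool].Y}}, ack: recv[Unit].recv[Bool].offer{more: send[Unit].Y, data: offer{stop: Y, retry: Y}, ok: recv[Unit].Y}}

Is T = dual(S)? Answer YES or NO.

NO

recv[Bool] ‖ send[Bool]  ✓
  μY ‖ μY  ✓ (rec unchanged)
    select{err,more,ack} ‖ offer{err,more,ack}  ✓ label sets agree
      case err:
        recv[Bool] ‖ recv[Bool]  ✗ same direction on both sides — not dual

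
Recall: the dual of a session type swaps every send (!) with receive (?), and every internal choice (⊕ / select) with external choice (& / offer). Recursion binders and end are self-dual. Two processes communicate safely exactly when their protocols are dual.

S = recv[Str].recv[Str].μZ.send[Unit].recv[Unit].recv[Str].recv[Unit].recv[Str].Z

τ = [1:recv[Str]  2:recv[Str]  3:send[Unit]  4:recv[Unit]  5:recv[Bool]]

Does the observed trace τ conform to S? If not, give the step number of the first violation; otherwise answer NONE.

5

@1 recv[Str]  match  cont: recv[Str].μZ.…
@2 recv[Str]  match  cont: μZ.…
@3 send[Unit]  match  cont: recv[Unit].recv[Str].recv[Unit].recv[Str].μZ.…
@4 recv[Unit]  match  cont: recv[Str].recv[Unit].recv[Str].μZ.…
@5 got recv[Bool], protocol expects recv[Str]  ✗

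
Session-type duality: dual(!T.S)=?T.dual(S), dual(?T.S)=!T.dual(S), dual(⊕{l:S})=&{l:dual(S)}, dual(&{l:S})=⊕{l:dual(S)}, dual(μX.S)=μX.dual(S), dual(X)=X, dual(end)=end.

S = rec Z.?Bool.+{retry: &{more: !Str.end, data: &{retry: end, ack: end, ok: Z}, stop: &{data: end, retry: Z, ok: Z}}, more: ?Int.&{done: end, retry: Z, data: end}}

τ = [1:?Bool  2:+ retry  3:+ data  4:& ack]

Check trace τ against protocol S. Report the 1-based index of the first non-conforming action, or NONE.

3

[1] ?Bool  match  residual = +{retry: &{more: !Str.end, data: &{retry: end, ack: end, ok: rec Z.…}, stop: &{data: end, retry: rec Z.…, ok: rec Z.…}}, more: ?Int.&{done: end, retry: rec Z.…, data: end}}
[2] + retry  match  residual = &{more: !Str.end, data: &{retry: end, ack: end, ok: rec Z.…}, stop: &{data: end, retry: rec Z.…, ok: rec Z.…}}
[3] got + data, protocol expects & more or & data or & stop  ✗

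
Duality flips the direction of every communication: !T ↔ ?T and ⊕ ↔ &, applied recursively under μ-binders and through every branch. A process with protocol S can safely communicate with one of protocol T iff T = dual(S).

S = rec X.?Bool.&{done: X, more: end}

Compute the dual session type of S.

rec X → rec X  (μ self-dual)
  ?Bool → !Bool
    &{done,more} → +{done,more}  (external→internal)
      case done:
        dual(X) = X
      case more:
        dual(end) = end

rec X.!Bool.+{done: X, more: end}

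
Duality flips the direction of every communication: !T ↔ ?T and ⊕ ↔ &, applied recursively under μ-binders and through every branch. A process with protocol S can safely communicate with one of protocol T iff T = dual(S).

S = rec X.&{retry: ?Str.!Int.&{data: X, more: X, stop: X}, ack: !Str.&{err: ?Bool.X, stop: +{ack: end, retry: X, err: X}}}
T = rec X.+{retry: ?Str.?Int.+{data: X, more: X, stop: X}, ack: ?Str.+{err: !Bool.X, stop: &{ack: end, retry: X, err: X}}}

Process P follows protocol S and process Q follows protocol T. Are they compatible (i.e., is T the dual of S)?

rec X vs rec X  match (binder kept)
  &{retry,ack} vs +{retry,ack}  match label sets agree
    case retry:
      ?Str vs ?Str  ✗ same direction on both sides — not dual

NO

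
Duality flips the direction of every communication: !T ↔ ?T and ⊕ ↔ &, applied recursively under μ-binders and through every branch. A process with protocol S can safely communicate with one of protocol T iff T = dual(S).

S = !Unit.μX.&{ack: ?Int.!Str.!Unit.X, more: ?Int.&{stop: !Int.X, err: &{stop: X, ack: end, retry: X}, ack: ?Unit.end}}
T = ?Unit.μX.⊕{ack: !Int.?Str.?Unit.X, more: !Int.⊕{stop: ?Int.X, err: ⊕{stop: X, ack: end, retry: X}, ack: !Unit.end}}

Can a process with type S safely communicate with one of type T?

!Unit vs ?Unit  ✓
  μX vs μX  ✓ (binder kept)
    &{ack,more} vs ⊕{ack,more}  ✓ label sets agree
      [ack]
        ?Int vs !Int  ✓
          !Str vs ?Str  ✓
            !Unit vs ?Unit  ✓
              X vs X  ✓
      [more]
        ?Int vs !Int  ✓
          &{stop,err,ack} vs ⊕{stop,err,ack}  ✓ label sets agree
            [stop]
              !Int vs ?Int  ✓
                X vs X  ✓
            [err]
              &{stop,ack,retry} vs ⊕{stop,ack,retry}  ✓ label sets agree
                [stop]
                  X vs X  ✓
                [ack]
                  end vs end  ✓
                [retry]
                  X vs X  ✓
            [ack]
              ?Unit vs !Unit  ✓
                end vs end  ✓

YES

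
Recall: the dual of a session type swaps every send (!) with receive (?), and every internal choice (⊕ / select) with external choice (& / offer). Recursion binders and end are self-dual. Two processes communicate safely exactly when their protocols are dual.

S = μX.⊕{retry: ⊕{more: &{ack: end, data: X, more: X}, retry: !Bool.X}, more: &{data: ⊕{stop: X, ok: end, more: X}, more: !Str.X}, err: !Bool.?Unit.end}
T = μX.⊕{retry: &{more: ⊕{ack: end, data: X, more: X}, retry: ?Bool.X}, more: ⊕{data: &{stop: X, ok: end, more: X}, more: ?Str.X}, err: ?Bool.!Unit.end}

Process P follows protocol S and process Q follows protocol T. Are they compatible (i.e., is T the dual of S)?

μX ‖ μX  match (μ self-dual)
  ⊕{retry,more,err} ‖ ⊕{retry,more,err}  ✗ choice polarity not flipped — not dual

NO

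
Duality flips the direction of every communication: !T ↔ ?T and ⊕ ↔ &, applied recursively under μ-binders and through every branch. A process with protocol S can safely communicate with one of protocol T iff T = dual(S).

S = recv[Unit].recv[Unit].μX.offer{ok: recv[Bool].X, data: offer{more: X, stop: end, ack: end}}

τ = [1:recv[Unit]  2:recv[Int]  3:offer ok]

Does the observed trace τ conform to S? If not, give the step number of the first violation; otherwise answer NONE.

2

step 1: recv[Unit]  ok  cont: recv[Unit].μX.…
step 2: got recv[Int], protocol expects recv[Unit]  ✗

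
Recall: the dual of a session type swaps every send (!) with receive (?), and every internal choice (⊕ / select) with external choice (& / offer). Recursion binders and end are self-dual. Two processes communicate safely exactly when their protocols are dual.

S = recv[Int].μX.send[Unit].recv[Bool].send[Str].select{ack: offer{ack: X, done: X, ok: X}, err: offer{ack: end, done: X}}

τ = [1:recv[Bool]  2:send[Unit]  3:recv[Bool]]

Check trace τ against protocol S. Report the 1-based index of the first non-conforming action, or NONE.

step 1: got recv[Bool], protocol expects recv[Int]  ✗

1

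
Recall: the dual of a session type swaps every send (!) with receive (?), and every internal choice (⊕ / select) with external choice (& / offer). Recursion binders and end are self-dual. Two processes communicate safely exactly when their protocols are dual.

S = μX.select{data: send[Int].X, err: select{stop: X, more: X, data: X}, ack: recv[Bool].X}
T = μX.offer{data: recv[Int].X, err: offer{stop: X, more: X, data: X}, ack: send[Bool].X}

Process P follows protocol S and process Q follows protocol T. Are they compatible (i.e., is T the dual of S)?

μX vs μX  match (binder kept)
  select{data,err,ack} vs offer{data,err,ack}  match labels match
    [data]
      send[Int] vs recv[Int]  match
        X vs X  match
    [err]
      select{stop,more,data} vs offer{stop,more,data}  match labels match
        [stop]
          X vs X  match
        [more]
          X vs X  match
        [data]
          X vs X  match
    [ack]
      recv[Bool] vs send[Bool]  match
        X vs X  match

YES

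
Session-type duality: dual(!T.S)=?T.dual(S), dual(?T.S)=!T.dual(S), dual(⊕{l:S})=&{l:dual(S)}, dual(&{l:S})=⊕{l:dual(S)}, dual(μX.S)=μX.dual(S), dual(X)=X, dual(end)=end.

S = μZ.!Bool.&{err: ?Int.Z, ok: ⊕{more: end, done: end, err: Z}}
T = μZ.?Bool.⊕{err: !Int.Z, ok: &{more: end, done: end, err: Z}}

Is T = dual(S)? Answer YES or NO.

YES

μZ ‖ μZ  ok (binder kept)
  !Bool ‖ ?Bool  ok
    &{err,ok} ‖ ⊕{err,ok}  ok label sets agree
      • err:
        ?Int ‖ !Int  ok
          Z ‖ Z  ok
      • ok:
        ⊕{more,done,err} ‖ &{more,done,err}  ok label sets agree
          • more:
            end ‖ end  ok
          • done:
            end ‖ end  ok
          • err:
            Z ‖ Z  ok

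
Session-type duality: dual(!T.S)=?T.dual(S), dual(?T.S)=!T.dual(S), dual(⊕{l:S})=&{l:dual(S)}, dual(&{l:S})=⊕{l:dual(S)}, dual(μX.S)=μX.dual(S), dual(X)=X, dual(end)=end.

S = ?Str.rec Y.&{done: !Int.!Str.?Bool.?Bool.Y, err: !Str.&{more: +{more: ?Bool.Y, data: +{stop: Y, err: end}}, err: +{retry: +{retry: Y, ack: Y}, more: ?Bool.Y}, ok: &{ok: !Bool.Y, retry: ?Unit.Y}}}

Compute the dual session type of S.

?Str → !Str
  rec Y → rec Y  (μ self-dual)
    &{done,err} → +{done,err}  (offer→select)
      case done:
        !Int → ?Int
          !Str → ?Str
            ?Bool → !Bool
              ?Bool → !Bool
                Y self-dual
      case err:
        !Str → ?Str
          &{more,err,ok} → +{more,err,ok}  (offer→select)
            case more:
              +{more,data} → &{more,data}  (select→offer)
                case more:
                  ?Bool → !Bool
                    Y self-dual
                case data:
                  +{stop,err} → &{stop,err}  (select→offer)
                    case stop:
                      Y self-dual
                    case err:
                      end self-dual
            case err:
              +{retry,more} → &{retry,more}  (select→offer)
                case retry:
                  +{retry,ack} → &{retry,ack}  (select→offer)
                    case retry:
                      Y self-dual
                    case ack:
                      Y self-dual
                case more:
                  ?Bool → !Bool
                    Y self-dual
            case ok:
              &{ok,retry} → +{ok,retry}  (offer→select)
                case ok:
                  !Bool → ?Bool
                    Y self-dual
                case retry:
                  ?Unit → !Unit
                    Y self-dual

!Str.rec Y.+{done: ?Int.?Str.!Bool.!Bool.Y, err: ?Str.+{more: &{more: !Bool.Y, data: &{stop: Y, err: end}}, err: &{retry: &{retry: Y, ack: Y}, more: !Bool.Y}, ok: +{ok: ?Bool.Y, retry: !Unit.Y}}}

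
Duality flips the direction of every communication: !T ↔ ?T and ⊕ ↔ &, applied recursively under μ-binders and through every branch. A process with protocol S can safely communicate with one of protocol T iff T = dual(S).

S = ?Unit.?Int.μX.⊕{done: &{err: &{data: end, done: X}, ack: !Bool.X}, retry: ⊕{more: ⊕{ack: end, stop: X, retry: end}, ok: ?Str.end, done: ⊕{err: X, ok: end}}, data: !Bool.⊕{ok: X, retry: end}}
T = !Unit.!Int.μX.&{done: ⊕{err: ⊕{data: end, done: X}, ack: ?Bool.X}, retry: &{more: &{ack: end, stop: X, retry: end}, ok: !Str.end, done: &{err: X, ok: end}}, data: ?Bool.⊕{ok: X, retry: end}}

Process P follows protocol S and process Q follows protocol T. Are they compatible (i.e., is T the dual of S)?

NO

?Unit | !Unit  ✓
  ?Int | !Int  ✓
    μX | μX  ✓ (μ self-dual)
      ⊕{done,retry,data} | &{done,retry,data}  ✓ same labels
        [done]
          &{err,ack} | ⊕{err,ack}  ✓ same labels
            [err]
              &{data,done} | ⊕{data,done}  ✓ same labels
                [data]
                  end | end  ✓
                [done]
                  X | X  ✓
            [ack]
              !Bool | ?Bool  ✓
                X | X  ✓
        [retry]
          ⊕{more,ok,done} | &{more,ok,done}  ✓ same labels
            [more]
              ⊕{ack,stop,retry} | &{ack,stop,retry}  ✓ same labels
                [ack]
                  end | end  ✓
                [stop]
                  X | X  ✓
                [retry]
                  end | end  ✓
            [ok]
              ?Str | !Str  ✓
                end | end  ✓
            [done]
              ⊕{err,ok} | &{err,ok}  ✓ same labels
                [err]
                  X | X  ✓
                [ok]
                  end | end  ✓
        [data]
          !Bool | ?Bool  ✓
            ⊕{ok,retry} | ⊕{ok,retry}  ✗ choice polarity not flipped — not dual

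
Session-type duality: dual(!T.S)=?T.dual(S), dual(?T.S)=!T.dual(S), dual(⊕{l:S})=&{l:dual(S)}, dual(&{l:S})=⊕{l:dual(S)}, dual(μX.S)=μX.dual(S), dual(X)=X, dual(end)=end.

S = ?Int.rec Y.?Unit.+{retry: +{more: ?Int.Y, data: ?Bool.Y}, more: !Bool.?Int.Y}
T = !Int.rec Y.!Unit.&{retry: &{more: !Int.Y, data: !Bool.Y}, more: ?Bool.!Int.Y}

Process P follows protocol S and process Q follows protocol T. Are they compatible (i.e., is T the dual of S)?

YES

?Int vs !Int  match
  rec Y vs rec Y  match (binder kept)
    ?Unit vs !Unit  match
      +{retry,more} vs &{retry,more}  match same labels
        [retry]
          +{more,data} vs &{more,data}  match same labels
            [more]
              ?Int vs !Int  match
                Y vs Y  match
            [data]
              ?Bool vs !Bool  match
                Y vs Y  match
        [more]
          !Bool vs ?Bool  match
            ?Int vs !Int  match
              Y vs Y  match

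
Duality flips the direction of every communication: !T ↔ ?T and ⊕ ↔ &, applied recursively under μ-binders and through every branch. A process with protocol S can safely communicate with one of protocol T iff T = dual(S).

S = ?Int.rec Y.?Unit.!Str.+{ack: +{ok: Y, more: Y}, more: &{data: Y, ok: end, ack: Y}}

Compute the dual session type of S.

?Int = !Int
  rec Y = rec Y  (μ self-dual)
    ?Unit = !Unit
      !Str = ?Str
        +{ack,more} = &{ack,more}  (internal→external)
          case ack:
            +{ok,more} = &{ok,more}  (internal→external)
              case ok:
                Y self-dual
              case more:
                Y self-dual
          case more:
            &{data,ok,ack} = +{data,ok,ack}  (&→⊕)
              case data:
                Y self-dual
              case ok:
                end self-dual
              case ack:
                Y self-dual

!Int.rec Y.!Unit.?Str.&{ack: &{ok: Y, more: Y}, more: +{data: Y, ok: end, ack: Y}}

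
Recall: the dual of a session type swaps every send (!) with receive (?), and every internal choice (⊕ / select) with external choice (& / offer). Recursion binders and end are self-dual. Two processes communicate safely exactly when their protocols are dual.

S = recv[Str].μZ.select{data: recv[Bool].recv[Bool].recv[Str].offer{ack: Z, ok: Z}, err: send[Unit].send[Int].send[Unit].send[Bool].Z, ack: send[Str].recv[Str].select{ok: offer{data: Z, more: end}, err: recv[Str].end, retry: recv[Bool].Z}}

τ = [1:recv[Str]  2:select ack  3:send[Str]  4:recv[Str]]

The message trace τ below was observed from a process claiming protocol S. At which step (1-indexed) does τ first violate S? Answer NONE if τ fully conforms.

NONE

step 1: recv[Str]  match  now at μZ.…
step 2: select ack  match  now at send[Str].recv[Str].select{ok: offer{data: μZ.…, more: end}, err: recv[Str].end, retry: recv[Bool].μZ.…}
step 3: send[Str]  match  now at recv[Str].select{ok: offer{data: μZ.…, more: end}, err: recv[Str].end, retry: recv[Bool].μZ.…}
step 4: recv[Str]  match  now at select{ok: offer{data: μZ.…, more: end}, err: recv[Str].end, retry: recv[Bool].μZ.…}
τ conforms to S (length 4)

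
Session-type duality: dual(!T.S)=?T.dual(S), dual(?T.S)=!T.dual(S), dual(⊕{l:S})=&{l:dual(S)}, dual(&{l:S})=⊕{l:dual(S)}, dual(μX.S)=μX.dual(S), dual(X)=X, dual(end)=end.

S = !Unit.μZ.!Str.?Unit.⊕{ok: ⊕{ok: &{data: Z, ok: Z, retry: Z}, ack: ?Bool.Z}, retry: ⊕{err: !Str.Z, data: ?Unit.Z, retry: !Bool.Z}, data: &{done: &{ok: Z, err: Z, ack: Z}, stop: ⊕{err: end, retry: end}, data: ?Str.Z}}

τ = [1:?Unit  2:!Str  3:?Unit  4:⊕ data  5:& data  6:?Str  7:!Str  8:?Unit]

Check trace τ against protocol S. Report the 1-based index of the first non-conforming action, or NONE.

[1] got ?Unit, protocol expects !Unit  ✗

1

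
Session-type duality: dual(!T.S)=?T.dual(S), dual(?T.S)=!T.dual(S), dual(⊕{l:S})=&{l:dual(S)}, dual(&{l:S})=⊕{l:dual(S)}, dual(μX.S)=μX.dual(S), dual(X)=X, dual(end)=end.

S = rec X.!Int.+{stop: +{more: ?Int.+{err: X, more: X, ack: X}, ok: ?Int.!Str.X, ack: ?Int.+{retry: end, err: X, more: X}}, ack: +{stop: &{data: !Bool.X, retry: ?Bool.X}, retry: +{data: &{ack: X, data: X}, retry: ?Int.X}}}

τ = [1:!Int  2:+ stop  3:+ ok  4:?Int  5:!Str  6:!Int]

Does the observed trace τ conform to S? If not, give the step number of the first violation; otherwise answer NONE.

@1 !Int  ✓  state: +{stop: +{more: ?Int.+{err: rec X.…, more: rec X.…, ack: rec X.…}, ok: ?Int.!Str.rec X.…, ack: ?Int.+{retry: end, err: rec X.…, more: rec X.…}}, ack: +{stop: &{data: !Bool.rec X.…, retry: ?Bool.rec X.…}, retry: +{data: &{ack: rec X.…, data: rec X.…}, retry: ?Int.rec X.…}}}
@2 + stop  ✓  state: +{more: ?Int.+{err: rec X.…, more: rec X.…, ack: rec X.…}, ok: ?Int.!Str.rec X.…, ack: ?Int.+{retry: end, err: rec X.…, more: rec X.…}}
@3 + ok  ✓  state: ?Int.!Str.rec X.…
@4 ?Int  ✓  state: !Str.rec X.…
@5 !Str  ✓  state: rec X.…
@6 !Int  ✓  state: +{stop: +{more: ?Int.+{err: rec X.…, more: rec X.…, ack: rec X.…}, ok: ?Int.!Str.rec X.…, ack: ?Int.+{retry: end, err: rec X.…, more: rec X.…}}, ack: +{stop: &{data: !Bool.rec X.…, retry: ?Bool.rec X.…}, retry: +{data: &{ack: rec X.…, data: rec X.…}, retry: ?Int.rec X.…}}}
τ conforms to S (length 6)

NONE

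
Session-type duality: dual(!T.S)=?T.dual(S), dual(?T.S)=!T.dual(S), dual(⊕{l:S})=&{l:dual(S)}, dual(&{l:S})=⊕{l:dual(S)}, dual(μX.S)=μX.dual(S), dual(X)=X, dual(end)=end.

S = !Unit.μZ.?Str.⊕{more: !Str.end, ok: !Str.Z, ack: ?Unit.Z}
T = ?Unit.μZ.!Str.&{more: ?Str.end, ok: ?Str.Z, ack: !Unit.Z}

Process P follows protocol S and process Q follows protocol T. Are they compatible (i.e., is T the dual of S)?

!Unit | ?Unit  match
  μZ | μZ  match (μ self-dual)
    ?Str | !Str  match
      ⊕{more,ok,ack} | &{more,ok,ack}  match labels match
        [more]
          !Str | ?Str  match
            end | end  match
        [ok]
          !Str | ?Str  match
            Z | Z  match
        [ack]
          ?Unit | !Unit  match
            Z | Z  match

YES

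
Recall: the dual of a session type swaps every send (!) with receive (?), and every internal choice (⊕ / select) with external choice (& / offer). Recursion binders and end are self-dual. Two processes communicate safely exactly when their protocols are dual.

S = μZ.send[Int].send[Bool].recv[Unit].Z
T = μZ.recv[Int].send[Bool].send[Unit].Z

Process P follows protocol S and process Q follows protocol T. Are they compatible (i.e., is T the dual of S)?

NO

μZ vs μZ  match (rec unchanged)
  send[Int] vs recv[Int]  match
    send[Bool] vs send[Bool]  ✗ same direction on both sides — not dual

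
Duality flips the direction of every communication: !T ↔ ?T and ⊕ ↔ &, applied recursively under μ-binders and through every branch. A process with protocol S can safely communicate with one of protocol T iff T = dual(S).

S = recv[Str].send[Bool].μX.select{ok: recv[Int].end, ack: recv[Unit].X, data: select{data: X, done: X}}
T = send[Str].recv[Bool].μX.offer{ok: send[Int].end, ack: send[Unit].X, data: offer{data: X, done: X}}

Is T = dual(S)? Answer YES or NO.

recv[Str] ‖ send[Str]  ok
  send[Bool] ‖ recv[Bool]  ok
    μX ‖ μX  ok (rec unchanged)
      select{ok,ack,data} ‖ offer{ok,ack,data}  ok same labels
        case ok:
          recv[Int] ‖ send[Int]  ok
            end ‖ end  ok
        case ack:
          recv[Unit] ‖ send[Unit]  ok
            X ‖ X  ok
        case data:
          select{data,done} ‖ offer{data,done}  ok same labels
            case data:
              X ‖ X  ok
            case done:
              X ‖ X  ok

YES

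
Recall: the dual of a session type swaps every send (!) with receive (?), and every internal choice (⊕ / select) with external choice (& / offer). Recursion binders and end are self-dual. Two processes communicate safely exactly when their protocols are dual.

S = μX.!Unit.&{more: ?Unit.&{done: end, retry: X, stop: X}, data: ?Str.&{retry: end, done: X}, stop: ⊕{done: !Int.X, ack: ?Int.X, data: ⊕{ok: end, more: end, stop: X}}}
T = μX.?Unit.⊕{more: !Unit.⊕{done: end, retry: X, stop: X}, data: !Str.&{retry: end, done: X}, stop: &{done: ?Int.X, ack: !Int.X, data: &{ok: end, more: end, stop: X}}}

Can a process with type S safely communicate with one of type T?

NO

μX ‖ μX  match (μ self-dual)
  !Unit ‖ ?Unit  match
    &{more,data,stop} ‖ ⊕{more,data,stop}  match same labels
      case more:
        ?Unit ‖ !Unit  match
          &{done,retry,stop} ‖ ⊕{done,retry,stop}  match same labels
            case done:
              end ‖ end  match
            case retry:
              X ‖ X  match
            case stop:
              X ‖ X  match
      case data:
        ?Str ‖ !Str  match
          &{retry,done} ‖ &{retry,done}  ✗ choice polarity not flipped — not dual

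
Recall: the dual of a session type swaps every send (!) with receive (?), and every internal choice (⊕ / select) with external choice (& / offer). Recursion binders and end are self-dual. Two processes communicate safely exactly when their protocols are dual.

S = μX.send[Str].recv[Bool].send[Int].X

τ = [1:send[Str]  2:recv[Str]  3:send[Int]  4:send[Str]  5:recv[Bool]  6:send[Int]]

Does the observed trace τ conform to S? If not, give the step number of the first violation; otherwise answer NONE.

@1 send[Str]  ✓  cont: recv[Bool].send[Int].μX.…
@2 got recv[Str], protocol expects recv[Bool]  ✗

2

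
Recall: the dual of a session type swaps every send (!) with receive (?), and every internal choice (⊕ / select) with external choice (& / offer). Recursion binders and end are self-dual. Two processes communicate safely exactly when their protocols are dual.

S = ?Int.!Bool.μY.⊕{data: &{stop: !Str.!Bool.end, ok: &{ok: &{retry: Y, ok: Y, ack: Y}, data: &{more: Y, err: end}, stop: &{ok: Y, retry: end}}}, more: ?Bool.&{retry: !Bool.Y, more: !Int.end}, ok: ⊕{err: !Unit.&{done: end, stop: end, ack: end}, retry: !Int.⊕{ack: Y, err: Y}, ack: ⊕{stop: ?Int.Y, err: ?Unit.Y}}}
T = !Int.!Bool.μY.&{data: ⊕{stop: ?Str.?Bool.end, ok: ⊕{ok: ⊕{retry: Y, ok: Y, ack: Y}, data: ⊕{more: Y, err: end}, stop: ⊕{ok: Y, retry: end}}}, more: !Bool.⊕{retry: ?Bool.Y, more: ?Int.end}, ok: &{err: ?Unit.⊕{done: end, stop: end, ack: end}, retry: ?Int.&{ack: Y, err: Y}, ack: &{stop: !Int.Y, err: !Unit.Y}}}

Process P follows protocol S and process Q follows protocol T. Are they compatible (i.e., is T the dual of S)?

?Int ‖ !Int  ok
  !Bool ‖ !Bool  ✗ same direction on both sides — not dual

NO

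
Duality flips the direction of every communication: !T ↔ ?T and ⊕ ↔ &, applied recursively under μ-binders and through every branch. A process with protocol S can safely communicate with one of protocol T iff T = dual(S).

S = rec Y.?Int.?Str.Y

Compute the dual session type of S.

rec Y ↦ rec Y  (rec unchanged)
  ?Int ↦ !Int
    ?Str ↦ !Str
      dual(Y) = Y

rec Y.!Int.!Str.Y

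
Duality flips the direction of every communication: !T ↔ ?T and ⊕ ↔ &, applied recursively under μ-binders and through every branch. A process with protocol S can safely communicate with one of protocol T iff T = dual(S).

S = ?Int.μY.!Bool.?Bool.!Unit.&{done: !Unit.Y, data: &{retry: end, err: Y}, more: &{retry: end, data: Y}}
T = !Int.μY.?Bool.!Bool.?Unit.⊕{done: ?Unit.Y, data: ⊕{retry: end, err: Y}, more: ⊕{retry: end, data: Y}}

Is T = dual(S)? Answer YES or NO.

YES

?Int vs !Int  ✓
  μY vs μY  ✓ (rec unchanged)
    !Bool vs ?Bool  ✓
      ?Bool vs !Bool  ✓
        !Unit vs ?Unit  ✓
          &{done,data,more} vs ⊕{done,data,more}  ✓ label sets agree
            case done:
              !Unit vs ?Unit  ✓
                Y vs Y  ✓
            case data:
              &{retry,err} vs ⊕{retry,err}  ✓ label sets agree
                case retry:
                  end vs end  ✓
                case err:
                  Y vs Y  ✓
            case more:
              &{retry,data} vs ⊕{retry,data}  ✓ label sets agree
                case retry:
                  end vs end  ✓
                case data:
                  Y vs Y  ✓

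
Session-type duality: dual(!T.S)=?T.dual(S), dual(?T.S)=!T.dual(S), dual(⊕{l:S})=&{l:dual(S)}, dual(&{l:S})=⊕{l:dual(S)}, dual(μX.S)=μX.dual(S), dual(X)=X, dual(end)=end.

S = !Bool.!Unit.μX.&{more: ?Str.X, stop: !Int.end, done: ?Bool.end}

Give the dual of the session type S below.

?Bool.?Unit.μX.⊕{more: !Str.X, stop: ?Int.end, done: !Bool.end}

!Bool = ?Bool
  !Unit = ?Unit
    μX = μX  (binder kept)
      &{more,stop,done} = ⊕{more,stop,done}  (external→internal)
        [more]
          ?Str = !Str
            dual(X) = X
        [stop]
          !Int = ?Int
            dual(end) = end
        [done]
          ?Bool = !Bool
            dual(end) = end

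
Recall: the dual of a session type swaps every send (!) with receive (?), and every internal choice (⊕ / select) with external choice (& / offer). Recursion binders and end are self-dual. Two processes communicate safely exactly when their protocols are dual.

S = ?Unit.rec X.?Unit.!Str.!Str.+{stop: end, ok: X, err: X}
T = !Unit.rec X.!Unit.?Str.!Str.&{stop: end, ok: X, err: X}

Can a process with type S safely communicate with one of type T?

NO

?Unit vs !Unit  ✓
  rec X vs rec X  ✓ (rec unchanged)
    ?Unit vs !Unit  ✓
      !Str vs ?Str  ✓
        !Str vs !Str  ✗ same direction on both sides — not dual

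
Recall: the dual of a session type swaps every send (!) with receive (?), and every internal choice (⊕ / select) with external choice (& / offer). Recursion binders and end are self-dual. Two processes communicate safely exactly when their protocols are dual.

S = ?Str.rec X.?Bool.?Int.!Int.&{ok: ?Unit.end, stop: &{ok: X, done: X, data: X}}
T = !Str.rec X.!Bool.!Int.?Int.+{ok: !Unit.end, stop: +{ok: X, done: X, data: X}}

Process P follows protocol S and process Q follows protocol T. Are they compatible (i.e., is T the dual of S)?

?Str ‖ !Str  match
  rec X ‖ rec X  match (binder kept)
    ?Bool ‖ !Bool  match
      ?Int ‖ !Int  match
        !Int ‖ ?Int  match
          &{ok,stop} ‖ +{ok,stop}  match label sets agree
            • ok:
              ?Unit ‖ !Unit  match
                end ‖ end  match
            • stop:
              &{ok,done,data} ‖ +{ok,done,data}  match label sets agree
                • ok:
                  X ‖ X  match
                • done:
                  X ‖ X  match
                • data:
                  X ‖ X  match

YES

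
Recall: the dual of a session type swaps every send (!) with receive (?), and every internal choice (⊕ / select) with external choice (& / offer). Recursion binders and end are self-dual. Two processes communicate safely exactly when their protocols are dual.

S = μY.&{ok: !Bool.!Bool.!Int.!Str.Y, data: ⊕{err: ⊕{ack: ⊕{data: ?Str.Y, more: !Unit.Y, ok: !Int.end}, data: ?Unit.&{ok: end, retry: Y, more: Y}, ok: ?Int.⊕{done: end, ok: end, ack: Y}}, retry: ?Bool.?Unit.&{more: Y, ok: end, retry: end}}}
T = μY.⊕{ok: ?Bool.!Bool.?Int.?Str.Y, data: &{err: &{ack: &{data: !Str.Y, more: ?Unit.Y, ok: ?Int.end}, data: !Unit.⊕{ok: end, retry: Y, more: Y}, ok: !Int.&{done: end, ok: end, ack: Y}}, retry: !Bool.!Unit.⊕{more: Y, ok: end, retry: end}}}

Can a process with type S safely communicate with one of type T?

NO

μY ‖ μY  match (binder kept)
  &{ok,data} ‖ ⊕{ok,data}  match label sets agree
    case ok:
      !Bool ‖ ?Bool  match
        !Bool ‖ !Bool  ✗ same direction on both sides — not dual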